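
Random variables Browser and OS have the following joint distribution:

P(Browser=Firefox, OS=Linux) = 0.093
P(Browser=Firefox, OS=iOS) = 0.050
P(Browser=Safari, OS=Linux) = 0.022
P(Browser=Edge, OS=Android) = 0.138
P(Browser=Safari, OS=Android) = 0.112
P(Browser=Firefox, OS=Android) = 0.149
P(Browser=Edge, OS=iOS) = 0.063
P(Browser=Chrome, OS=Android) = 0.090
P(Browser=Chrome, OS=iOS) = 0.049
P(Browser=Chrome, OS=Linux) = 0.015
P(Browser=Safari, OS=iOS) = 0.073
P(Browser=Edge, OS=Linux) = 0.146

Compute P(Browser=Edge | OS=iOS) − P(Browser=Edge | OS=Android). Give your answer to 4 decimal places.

P(OS=iOS) = 0.049 + 0.050 + 0.073 + 0.063 = 0.235; P(Browser=Edge | OS=iOS) = 0.063/0.235 = 0.26809.
P(OS=Android) = 0.090 + 0.149 + 0.112 + 0.138 = 0.489; P(Browser=Edge | OS=Android) = 0.138/0.489 = 0.28221.
Difference = -0.0141.

-0.0141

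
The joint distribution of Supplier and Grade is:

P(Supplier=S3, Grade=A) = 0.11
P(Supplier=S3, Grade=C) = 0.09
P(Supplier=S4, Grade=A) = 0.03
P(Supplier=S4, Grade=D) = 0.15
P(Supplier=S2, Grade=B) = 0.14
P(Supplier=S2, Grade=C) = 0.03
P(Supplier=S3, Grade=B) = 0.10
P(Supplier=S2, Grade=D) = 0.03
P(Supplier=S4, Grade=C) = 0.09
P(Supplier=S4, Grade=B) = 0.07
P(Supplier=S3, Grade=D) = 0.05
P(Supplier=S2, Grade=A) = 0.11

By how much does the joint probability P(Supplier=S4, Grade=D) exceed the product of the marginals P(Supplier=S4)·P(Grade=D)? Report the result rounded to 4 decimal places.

0.0718

P(Supplier=S4) = 0.03 + 0.07 + 0.09 + 0.15 = 0.34.
P(Grade=D) = 0.03 + 0.05 + 0.15 = 0.23.
P(Supplier=S4, Grade=D) − P(Supplier=S4)P(Grade=D) = 0.15 − 0.34×0.23 = 0.0718.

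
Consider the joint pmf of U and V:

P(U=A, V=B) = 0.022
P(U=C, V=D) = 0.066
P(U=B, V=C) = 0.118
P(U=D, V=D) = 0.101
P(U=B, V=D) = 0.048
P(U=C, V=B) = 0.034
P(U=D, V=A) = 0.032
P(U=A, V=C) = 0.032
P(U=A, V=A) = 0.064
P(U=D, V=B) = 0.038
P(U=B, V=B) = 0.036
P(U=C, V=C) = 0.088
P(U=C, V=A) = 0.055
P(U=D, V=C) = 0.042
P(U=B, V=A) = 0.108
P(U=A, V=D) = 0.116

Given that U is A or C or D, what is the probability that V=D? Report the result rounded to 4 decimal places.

P(U=A) = 0.064 + 0.022 + 0.032 + 0.116 = 0.234.
P(U=C) = 0.055 + 0.034 + 0.088 + 0.066 = 0.243.
P(U=D) = 0.032 + 0.038 + 0.042 + 0.101 = 0.213.
P(U ∈ {A, C, D}) = 0.234 + 0.243 + 0.213 = 0.690; P(V=D, U ∈ {A, C, D}) = 0.116 + 0.066 + 0.101 = 0.283.
P(V=D | U ∈ {A, C, D}) = 0.283/0.690 = 0.4101.

0.4101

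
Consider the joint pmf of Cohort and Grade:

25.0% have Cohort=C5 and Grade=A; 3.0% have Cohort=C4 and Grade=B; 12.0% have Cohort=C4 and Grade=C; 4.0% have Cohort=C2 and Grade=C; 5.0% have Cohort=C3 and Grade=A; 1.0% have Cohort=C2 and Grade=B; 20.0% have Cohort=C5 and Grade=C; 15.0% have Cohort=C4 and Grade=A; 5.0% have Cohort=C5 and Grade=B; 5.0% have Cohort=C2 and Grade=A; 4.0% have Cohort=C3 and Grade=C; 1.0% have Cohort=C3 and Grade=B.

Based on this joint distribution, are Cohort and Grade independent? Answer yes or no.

Every cell satisfies P(Cohort,Grade) = P(Cohort)·P(Grade). For instance P(Cohort=C2) = 0.100, P(Grade=A) = 0.500, and 0.100×0.500 = 0.050 matches the joint entry. So Cohort and Grade are independent.

yes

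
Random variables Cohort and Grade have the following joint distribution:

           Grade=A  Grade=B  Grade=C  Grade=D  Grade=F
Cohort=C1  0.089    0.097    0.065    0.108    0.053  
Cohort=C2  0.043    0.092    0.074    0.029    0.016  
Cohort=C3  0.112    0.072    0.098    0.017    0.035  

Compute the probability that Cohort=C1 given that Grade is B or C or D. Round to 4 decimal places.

P(Grade=B) = 0.097 + 0.092 + 0.072 = 0.261.
P(Grade=C) = 0.065 + 0.074 + 0.098 = 0.237.
P(Grade=D) = 0.108 + 0.029 + 0.017 = 0.154.
P(Grade ∈ {B, C, D}) = 0.261 + 0.237 + 0.154 = 0.652; P(Cohort=C1, Grade ∈ {B, C, D}) = 0.097 + 0.065 + 0.108 = 0.270.
P(Cohort=C1 | Grade ∈ {B, C, D}) = 0.270/0.652 = 0.4141.

0.4141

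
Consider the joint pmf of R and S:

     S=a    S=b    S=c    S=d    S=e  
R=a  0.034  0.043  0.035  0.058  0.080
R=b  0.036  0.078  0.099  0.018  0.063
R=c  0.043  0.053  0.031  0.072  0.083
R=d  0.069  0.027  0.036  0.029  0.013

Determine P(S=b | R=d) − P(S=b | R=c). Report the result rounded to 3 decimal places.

-0.033

P(R=d) = 0.069 + 0.027 + 0.036 + 0.029 + 0.013 = 0.174; P(S=b | R=d) = 0.027/0.174 = 0.1552.
P(R=c) = 0.043 + 0.053 + 0.031 + 0.072 + 0.083 = 0.282; P(S=b | R=c) = 0.053/0.282 = 0.1879.
Difference = -0.033.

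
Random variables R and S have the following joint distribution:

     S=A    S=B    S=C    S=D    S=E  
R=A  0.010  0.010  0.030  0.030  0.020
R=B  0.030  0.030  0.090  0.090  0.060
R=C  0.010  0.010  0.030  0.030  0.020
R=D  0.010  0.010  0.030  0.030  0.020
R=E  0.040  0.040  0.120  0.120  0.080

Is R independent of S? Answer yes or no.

Every cell satisfies P(R,S) = P(R)·P(S). For instance P(R=E) = 0.400, P(S=D) = 0.300, and 0.400×0.300 = 0.120 matches the joint entry. So R and S are independent.

yes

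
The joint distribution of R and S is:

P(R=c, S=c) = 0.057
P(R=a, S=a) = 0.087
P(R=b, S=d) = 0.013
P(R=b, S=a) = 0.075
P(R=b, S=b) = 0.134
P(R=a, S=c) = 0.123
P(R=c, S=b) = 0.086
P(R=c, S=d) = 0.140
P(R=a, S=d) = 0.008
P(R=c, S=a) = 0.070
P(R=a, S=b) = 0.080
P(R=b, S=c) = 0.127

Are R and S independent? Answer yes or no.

no

P(R=c) = 0.353 and P(S=d) = 0.161, so their product is 0.05683, but P(R=c, S=d) = 0.140. Since these differ, R and S are not independent.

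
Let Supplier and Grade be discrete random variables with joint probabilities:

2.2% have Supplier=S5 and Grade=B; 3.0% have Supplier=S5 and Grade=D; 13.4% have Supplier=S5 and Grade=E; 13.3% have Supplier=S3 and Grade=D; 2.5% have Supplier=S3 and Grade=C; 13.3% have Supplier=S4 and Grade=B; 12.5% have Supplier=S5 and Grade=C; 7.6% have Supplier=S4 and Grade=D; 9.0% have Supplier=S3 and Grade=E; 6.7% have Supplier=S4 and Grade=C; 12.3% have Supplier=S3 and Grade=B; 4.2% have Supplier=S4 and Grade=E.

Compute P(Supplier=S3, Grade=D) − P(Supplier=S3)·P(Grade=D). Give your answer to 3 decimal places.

P(Supplier=S3) = 0.123 + 0.025 + 0.133 + 0.090 = 0.371.
P(Grade=D) = 0.133 + 0.076 + 0.030 = 0.239.
P(Supplier=S3, Grade=D) − P(Supplier=S3)P(Grade=D) = 0.133 − 0.371×0.239 = 0.044.

0.044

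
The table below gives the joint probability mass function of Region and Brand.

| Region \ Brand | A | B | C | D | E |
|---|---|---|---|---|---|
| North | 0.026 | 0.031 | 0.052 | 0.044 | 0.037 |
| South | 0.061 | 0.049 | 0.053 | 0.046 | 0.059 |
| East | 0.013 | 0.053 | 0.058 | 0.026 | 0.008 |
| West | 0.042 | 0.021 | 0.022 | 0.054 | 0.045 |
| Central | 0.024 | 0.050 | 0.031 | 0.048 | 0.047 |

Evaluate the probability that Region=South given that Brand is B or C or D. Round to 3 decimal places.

P(Brand=B) = 0.031 + 0.049 + 0.053 + 0.021 + 0.050 = 0.204.
P(Brand=C) = 0.052 + 0.053 + 0.058 + 0.022 + 0.031 = 0.216.
P(Brand=D) = 0.044 + 0.046 + 0.026 + 0.054 + 0.048 = 0.218.
P(Brand ∈ {B, C, D}) = 0.204 + 0.216 + 0.218 = 0.638; P(Region=South, Brand ∈ {B, C, D}) = 0.049 + 0.053 + 0.046 = 0.148.
P(Region=South | Brand ∈ {B, C, D}) = 0.148/0.638 = 0.232.

0.232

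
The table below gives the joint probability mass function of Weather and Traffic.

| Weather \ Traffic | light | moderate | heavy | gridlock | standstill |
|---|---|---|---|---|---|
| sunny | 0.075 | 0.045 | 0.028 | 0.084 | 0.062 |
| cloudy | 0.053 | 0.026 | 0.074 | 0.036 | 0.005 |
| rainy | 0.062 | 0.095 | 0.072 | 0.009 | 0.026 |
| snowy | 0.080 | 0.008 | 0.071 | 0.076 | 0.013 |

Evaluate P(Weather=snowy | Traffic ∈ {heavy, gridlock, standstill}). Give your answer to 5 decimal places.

P(Traffic=heavy) = 0.028 + 0.074 + 0.072 + 0.071 = 0.245.
P(Traffic=gridlock) = 0.084 + 0.036 + 0.009 + 0.076 = 0.205.
P(Traffic=standstill) = 0.062 + 0.005 + 0.026 + 0.013 = 0.106.
P(Traffic ∈ {heavy, gridlock, standstill}) = 0.245 + 0.205 + 0.106 = 0.556; P(Weather=snowy, Traffic ∈ {heavy, gridlock, standstill}) = 0.071 + 0.076 + 0.013 = 0.160.
P(Weather=snowy | Traffic ∈ {heavy, gridlock, standstill}) = 0.160/0.556 = 0.28777.

0.28777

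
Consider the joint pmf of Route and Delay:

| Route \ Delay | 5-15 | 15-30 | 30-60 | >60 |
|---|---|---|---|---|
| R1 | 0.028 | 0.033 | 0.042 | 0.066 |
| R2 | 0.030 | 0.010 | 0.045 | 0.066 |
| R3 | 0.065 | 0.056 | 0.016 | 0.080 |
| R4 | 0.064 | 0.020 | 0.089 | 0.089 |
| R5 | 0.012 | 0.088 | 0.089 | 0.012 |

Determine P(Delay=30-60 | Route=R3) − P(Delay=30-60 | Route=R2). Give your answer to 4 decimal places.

P(Route=R3) = 0.065 + 0.056 + 0.016 + 0.080 = 0.217; P(Delay=30-60 | Route=R3) = 0.016/0.217 = 0.07373.
P(Route=R2) = 0.030 + 0.010 + 0.045 + 0.066 = 0.151; P(Delay=30-60 | Route=R2) = 0.045/0.151 = 0.29801.
Difference = -0.2243.

-0.2243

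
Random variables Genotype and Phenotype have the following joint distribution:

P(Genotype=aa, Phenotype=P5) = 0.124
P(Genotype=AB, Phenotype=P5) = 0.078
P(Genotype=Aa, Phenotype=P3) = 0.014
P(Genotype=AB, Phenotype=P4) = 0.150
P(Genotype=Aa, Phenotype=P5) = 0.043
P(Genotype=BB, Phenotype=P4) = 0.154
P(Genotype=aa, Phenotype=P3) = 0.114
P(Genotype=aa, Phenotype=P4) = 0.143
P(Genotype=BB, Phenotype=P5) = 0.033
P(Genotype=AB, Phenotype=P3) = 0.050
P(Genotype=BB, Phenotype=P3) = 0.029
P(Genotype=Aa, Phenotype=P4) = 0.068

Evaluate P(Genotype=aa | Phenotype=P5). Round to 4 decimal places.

0.4460

P(Phenotype=P5) = 0.043 + 0.124 + 0.078 + 0.033 = 0.278.
P(Genotype=aa | Phenotype=P5) = 0.124/0.278 = 0.4460.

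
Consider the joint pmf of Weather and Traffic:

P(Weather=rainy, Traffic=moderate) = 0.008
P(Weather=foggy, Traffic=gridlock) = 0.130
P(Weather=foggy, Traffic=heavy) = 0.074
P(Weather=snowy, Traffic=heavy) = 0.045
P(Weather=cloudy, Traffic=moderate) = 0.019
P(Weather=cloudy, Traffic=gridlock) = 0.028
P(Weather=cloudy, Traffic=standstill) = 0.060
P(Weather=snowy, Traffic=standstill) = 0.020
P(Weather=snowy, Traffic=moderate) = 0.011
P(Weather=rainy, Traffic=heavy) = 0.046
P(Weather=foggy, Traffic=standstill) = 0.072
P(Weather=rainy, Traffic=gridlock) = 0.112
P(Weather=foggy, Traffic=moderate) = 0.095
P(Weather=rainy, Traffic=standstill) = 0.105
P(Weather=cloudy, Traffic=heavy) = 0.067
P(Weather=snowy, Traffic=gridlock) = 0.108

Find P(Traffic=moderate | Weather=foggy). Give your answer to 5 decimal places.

P(Weather=foggy) = 0.095 + 0.074 + 0.130 + 0.072 = 0.371.
P(Traffic=moderate | Weather=foggy) = 0.095/0.371 = 0.25606.

0.25606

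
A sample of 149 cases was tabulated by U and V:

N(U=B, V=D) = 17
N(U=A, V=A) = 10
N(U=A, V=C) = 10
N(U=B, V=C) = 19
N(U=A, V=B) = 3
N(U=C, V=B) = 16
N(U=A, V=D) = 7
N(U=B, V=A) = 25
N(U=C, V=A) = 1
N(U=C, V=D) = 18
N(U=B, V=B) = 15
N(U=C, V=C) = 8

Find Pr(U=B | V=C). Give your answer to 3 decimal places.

0.514

Total with V=C: 10 + 19 + 8 = 37.
P(U=B | V=C) = 19/37 = 0.514.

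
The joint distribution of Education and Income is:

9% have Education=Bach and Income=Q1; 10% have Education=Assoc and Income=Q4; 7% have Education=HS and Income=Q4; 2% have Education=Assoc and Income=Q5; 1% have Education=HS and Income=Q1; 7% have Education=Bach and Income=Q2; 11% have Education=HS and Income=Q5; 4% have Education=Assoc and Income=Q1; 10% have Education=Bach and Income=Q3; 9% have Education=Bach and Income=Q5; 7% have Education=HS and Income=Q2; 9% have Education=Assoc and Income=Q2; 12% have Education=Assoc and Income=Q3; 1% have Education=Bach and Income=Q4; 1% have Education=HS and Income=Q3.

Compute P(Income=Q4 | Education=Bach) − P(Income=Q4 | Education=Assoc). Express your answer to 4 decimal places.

-0.2425

P(Education=Bach) = 0.09 + 0.07 + 0.10 + 0.01 + 0.09 = 0.36; P(Income=Q4 | Education=Bach) = 0.01/0.36 = 0.02778.
P(Education=Assoc) = 0.04 + 0.09 + 0.12 + 0.10 + 0.02 = 0.37; P(Income=Q4 | Education=Assoc) = 0.10/0.37 = 0.27027.
Difference = -0.2425.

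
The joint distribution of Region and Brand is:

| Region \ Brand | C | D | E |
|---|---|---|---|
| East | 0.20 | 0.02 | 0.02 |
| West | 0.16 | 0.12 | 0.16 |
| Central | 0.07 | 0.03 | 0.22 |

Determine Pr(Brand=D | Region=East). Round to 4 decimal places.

0.0833

P(Region=East) = 0.20 + 0.02 + 0.02 = 0.24.
P(Brand=D | Region=East) = 0.02/0.24 = 0.0833.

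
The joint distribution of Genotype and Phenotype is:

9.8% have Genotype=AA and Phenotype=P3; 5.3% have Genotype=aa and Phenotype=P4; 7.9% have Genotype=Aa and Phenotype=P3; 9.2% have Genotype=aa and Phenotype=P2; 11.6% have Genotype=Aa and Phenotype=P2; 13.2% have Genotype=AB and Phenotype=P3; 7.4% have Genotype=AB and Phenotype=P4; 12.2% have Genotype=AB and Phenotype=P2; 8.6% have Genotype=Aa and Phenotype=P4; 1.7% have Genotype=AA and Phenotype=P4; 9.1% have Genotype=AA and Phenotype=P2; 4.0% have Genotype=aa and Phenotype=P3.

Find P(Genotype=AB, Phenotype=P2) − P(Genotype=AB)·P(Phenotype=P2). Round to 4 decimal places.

-0.0161

P(Genotype=AB) = 0.122 + 0.132 + 0.074 = 0.328.
P(Phenotype=P2) = 0.091 + 0.116 + 0.092 + 0.122 = 0.421.
P(Genotype=AB, Phenotype=P2) − P(Genotype=AB)P(Phenotype=P2) = 0.122 − 0.328×0.421 = -0.0161.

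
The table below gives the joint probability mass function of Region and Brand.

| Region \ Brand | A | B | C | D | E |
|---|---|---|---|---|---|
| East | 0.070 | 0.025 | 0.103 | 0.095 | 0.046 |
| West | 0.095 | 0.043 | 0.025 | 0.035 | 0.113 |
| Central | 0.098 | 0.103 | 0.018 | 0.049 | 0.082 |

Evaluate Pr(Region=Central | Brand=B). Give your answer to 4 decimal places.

P(Brand=B) = 0.025 + 0.043 + 0.103 = 0.171.
P(Region=Central | Brand=B) = 0.103/0.171 = 0.6023.

0.6023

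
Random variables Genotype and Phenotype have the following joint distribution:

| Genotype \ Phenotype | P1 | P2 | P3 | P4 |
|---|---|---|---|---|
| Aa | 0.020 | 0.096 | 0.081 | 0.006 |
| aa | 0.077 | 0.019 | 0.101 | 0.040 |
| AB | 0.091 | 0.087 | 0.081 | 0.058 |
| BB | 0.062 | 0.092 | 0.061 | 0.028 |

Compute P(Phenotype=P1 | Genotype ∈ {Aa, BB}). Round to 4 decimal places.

0.1839

P(Genotype=Aa) = 0.020 + 0.096 + 0.081 + 0.006 = 0.203.
P(Genotype=BB) = 0.062 + 0.092 + 0.061 + 0.028 = 0.243.
P(Genotype ∈ {Aa, BB}) = 0.203 + 0.243 = 0.446; P(Phenotype=P1, Genotype ∈ {Aa, BB}) = 0.020 + 0.062 = 0.082.
P(Phenotype=P1 | Genotype ∈ {Aa, BB}) = 0.082/0.446 = 0.1839.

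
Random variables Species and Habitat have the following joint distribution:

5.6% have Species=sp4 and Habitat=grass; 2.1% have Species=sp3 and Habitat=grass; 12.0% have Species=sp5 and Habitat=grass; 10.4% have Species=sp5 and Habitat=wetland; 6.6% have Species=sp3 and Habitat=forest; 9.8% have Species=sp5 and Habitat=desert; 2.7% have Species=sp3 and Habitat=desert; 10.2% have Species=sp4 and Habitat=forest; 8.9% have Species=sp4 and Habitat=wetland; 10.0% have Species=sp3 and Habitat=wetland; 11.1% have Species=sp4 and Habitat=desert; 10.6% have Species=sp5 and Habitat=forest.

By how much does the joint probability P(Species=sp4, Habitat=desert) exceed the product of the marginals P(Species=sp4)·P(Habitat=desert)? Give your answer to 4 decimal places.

P(Species=sp4) = 0.102 + 0.056 + 0.089 + 0.111 = 0.358.
P(Habitat=desert) = 0.027 + 0.111 + 0.098 = 0.236.
P(Species=sp4, Habitat=desert) − P(Species=sp4)P(Habitat=desert) = 0.111 − 0.358×0.236 = 0.0265.

0.0265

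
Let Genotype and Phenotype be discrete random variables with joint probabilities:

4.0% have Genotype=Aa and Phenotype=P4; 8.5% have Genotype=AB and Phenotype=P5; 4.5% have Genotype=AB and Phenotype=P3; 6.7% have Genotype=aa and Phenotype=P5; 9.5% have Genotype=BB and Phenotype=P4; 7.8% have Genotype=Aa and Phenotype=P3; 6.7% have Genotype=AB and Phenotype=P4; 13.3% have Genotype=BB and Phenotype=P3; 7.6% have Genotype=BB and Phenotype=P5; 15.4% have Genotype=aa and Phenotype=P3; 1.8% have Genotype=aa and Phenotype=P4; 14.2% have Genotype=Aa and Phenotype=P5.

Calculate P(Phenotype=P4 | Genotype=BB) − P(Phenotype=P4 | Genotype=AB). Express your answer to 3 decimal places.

-0.028

P(Genotype=BB) = 0.133 + 0.095 + 0.076 = 0.304; P(Phenotype=P4 | Genotype=BB) = 0.095/0.304 = 0.3125.
P(Genotype=AB) = 0.045 + 0.067 + 0.085 = 0.197; P(Phenotype=P4 | Genotype=AB) = 0.067/0.197 = 0.3401.
Difference = -0.028.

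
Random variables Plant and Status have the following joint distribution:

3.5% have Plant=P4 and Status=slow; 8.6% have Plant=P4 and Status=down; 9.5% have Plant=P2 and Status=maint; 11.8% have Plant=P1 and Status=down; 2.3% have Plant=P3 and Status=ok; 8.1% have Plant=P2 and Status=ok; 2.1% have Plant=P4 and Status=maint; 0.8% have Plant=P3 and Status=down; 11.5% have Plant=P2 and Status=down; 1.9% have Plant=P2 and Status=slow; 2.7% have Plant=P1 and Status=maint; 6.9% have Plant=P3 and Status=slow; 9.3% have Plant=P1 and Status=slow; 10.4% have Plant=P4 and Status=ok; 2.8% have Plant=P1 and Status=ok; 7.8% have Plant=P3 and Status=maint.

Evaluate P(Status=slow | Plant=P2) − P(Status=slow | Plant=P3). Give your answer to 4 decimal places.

-0.3264

P(Plant=P2) = 0.081 + 0.019 + 0.115 + 0.095 = 0.310; P(Status=slow | Plant=P2) = 0.019/0.310 = 0.06129.
P(Plant=P3) = 0.023 + 0.069 + 0.008 + 0.078 = 0.178; P(Status=slow | Plant=P3) = 0.069/0.178 = 0.38764.
Difference = -0.3264.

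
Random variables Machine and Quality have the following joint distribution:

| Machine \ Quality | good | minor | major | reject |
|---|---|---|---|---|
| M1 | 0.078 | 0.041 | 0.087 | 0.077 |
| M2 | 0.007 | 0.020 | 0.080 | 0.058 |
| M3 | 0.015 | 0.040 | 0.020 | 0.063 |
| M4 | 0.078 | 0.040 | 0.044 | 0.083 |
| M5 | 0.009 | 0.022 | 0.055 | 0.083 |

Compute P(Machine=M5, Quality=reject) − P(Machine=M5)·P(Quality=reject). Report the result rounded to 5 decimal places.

P(Machine=M5) = 0.009 + 0.022 + 0.055 + 0.083 = 0.169.
P(Quality=reject) = 0.077 + 0.058 + 0.063 + 0.083 + 0.083 = 0.364.
P(Machine=M5, Quality=reject) − P(Machine=M5)P(Quality=reject) = 0.083 − 0.169×0.364 = 0.02148.

0.02148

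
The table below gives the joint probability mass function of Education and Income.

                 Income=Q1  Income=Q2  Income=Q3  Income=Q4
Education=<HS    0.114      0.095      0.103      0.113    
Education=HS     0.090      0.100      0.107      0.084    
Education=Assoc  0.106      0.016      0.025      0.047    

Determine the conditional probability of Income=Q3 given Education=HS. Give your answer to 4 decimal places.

P(Education=HS) = 0.090 + 0.100 + 0.107 + 0.084 = 0.381.
P(Income=Q3 | Education=HS) = 0.107/0.381 = 0.2808.

0.2808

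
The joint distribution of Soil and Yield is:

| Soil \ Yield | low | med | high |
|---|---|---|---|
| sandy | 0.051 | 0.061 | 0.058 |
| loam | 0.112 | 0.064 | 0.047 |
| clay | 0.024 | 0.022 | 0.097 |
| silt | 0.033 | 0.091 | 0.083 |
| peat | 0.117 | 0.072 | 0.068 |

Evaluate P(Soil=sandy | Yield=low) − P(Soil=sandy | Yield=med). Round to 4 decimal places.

-0.0454

P(Yield=low) = 0.051 + 0.112 + 0.024 + 0.033 + 0.117 = 0.337; P(Soil=sandy | Yield=low) = 0.051/0.337 = 0.15134.
P(Yield=med) = 0.061 + 0.064 + 0.022 + 0.091 + 0.072 = 0.310; P(Soil=sandy | Yield=med) = 0.061/0.310 = 0.19677.
Difference = -0.0454.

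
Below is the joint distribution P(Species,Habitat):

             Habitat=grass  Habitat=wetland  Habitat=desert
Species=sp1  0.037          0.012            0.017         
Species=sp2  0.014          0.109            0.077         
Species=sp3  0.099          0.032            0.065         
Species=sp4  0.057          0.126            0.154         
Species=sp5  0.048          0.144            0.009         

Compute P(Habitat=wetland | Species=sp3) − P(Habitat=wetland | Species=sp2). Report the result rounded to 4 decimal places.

-0.3817

P(Species=sp3) = 0.099 + 0.032 + 0.065 = 0.196; P(Habitat=wetland | Species=sp3) = 0.032/0.196 = 0.16327.
P(Species=sp2) = 0.014 + 0.109 + 0.077 = 0.200; P(Habitat=wetland | Species=sp2) = 0.109/0.200 = 0.54500.
Difference = -0.3817.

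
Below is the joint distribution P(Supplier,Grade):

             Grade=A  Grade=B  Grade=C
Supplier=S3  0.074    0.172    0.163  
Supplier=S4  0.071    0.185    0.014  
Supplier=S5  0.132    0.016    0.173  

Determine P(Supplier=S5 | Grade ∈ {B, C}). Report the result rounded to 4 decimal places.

P(Grade=B) = 0.172 + 0.185 + 0.016 = 0.373.
P(Grade=C) = 0.163 + 0.014 + 0.173 = 0.350.
P(Grade ∈ {B, C}) = 0.373 + 0.350 = 0.723; P(Supplier=S5, Grade ∈ {B, C}) = 0.016 + 0.173 = 0.189.
P(Supplier=S5 | Grade ∈ {B, C}) = 0.189/0.723 = 0.2614.

0.2614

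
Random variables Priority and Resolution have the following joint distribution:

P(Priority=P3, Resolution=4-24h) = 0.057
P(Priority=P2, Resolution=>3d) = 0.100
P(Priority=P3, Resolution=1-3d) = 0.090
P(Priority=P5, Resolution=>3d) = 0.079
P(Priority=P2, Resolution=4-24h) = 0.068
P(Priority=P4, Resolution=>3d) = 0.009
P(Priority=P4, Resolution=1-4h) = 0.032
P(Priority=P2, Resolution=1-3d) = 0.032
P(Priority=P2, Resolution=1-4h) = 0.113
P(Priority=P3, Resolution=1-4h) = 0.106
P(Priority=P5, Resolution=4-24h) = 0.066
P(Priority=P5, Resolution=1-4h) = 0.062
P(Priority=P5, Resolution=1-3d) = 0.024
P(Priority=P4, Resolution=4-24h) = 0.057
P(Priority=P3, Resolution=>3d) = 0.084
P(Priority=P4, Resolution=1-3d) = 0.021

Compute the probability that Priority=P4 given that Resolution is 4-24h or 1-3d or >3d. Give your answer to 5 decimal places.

P(Resolution=4-24h) = 0.068 + 0.057 + 0.057 + 0.066 = 0.248.
P(Resolution=1-3d) = 0.032 + 0.090 + 0.021 + 0.024 = 0.167.
P(Resolution=>3d) = 0.100 + 0.084 + 0.009 + 0.079 = 0.272.
P(Resolution ∈ {4-24h, 1-3d, >3d}) = 0.248 + 0.167 + 0.272 = 0.687; P(Priority=P4, Resolution ∈ {4-24h, 1-3d, >3d}) = 0.057 + 0.021 + 0.009 = 0.087.
P(Priority=P4 | Resolution ∈ {4-24h, 1-3d, >3d}) = 0.087/0.687 = 0.12664.

0.12664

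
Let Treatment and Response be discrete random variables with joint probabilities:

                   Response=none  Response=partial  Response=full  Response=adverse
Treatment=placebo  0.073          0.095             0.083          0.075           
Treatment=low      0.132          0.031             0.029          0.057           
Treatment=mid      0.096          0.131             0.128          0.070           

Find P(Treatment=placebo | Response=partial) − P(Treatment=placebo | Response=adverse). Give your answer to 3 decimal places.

-0.002

P(Response=partial) = 0.095 + 0.031 + 0.131 = 0.257; P(Treatment=placebo | Response=partial) = 0.095/0.257 = 0.3696.
P(Response=adverse) = 0.075 + 0.057 + 0.070 = 0.202; P(Treatment=placebo | Response=adverse) = 0.075/0.202 = 0.3713.
Difference = -0.002.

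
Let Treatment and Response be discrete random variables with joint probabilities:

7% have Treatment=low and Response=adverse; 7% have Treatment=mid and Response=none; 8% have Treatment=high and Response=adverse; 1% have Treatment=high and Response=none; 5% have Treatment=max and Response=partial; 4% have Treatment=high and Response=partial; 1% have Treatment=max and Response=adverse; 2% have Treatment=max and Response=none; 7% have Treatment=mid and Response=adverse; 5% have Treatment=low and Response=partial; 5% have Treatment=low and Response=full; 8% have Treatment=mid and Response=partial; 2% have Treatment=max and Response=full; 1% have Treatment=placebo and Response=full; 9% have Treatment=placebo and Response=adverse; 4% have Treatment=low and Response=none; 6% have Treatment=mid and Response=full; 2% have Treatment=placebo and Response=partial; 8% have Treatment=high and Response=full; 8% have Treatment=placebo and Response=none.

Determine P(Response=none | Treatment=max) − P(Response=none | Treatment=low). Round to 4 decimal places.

0.0095

P(Treatment=max) = 0.02 + 0.05 + 0.02 + 0.01 = 0.10; P(Response=none | Treatment=max) = 0.02/0.10 = 0.20000.
P(Treatment=low) = 0.04 + 0.05 + 0.05 + 0.07 = 0.21; P(Response=none | Treatment=low) = 0.04/0.21 = 0.19048.
Difference = 0.0095.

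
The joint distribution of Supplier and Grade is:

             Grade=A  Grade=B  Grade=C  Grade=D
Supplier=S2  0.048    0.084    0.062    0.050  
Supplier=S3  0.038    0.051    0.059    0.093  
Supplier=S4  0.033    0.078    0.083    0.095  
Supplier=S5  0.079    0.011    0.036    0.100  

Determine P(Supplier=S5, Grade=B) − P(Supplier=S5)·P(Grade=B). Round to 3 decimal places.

-0.040

P(Supplier=S5) = 0.079 + 0.011 + 0.036 + 0.100 = 0.226.
P(Grade=B) = 0.084 + 0.051 + 0.078 + 0.011 = 0.224.
P(Supplier=S5, Grade=B) − P(Supplier=S5)P(Grade=B) = 0.011 − 0.226×0.224 = -0.040.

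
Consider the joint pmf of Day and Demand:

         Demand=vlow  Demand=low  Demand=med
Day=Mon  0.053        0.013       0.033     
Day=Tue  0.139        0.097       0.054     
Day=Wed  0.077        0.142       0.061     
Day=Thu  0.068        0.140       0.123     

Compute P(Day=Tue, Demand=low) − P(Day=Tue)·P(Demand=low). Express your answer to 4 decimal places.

P(Day=Tue) = 0.139 + 0.097 + 0.054 = 0.290.
P(Demand=low) = 0.013 + 0.097 + 0.142 + 0.140 = 0.392.
P(Day=Tue, Demand=low) − P(Day=Tue)P(Demand=low) = 0.097 − 0.290×0.392 = -0.0167.

-0.0167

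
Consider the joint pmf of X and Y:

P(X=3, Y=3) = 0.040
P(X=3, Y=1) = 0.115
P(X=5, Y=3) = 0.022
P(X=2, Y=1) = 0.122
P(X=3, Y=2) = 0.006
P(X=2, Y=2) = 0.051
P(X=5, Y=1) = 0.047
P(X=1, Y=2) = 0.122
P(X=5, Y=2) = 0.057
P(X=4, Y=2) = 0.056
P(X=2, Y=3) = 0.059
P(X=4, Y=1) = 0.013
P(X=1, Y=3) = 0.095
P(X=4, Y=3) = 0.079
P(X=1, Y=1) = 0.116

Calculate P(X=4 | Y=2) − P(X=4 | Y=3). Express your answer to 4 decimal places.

P(Y=2) = 0.122 + 0.051 + 0.006 + 0.056 + 0.057 = 0.292; P(X=4 | Y=2) = 0.056/0.292 = 0.19178.
P(Y=3) = 0.095 + 0.059 + 0.040 + 0.079 + 0.022 = 0.295; P(X=4 | Y=3) = 0.079/0.295 = 0.26780.
Difference = -0.0760.

-0.0760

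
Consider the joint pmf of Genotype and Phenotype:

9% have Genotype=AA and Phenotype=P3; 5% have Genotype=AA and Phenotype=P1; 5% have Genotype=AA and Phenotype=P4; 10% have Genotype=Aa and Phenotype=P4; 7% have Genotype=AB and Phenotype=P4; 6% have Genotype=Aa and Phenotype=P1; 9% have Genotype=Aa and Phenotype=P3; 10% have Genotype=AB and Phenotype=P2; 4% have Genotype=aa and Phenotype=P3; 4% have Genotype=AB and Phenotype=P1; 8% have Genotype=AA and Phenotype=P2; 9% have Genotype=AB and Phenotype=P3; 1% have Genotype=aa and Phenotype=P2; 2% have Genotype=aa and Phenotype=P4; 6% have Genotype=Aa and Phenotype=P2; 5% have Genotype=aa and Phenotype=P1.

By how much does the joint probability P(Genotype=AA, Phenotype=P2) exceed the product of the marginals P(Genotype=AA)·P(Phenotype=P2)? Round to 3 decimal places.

P(Genotype=AA) = 0.05 + 0.08 + 0.09 + 0.05 = 0.27.
P(Phenotype=P2) = 0.08 + 0.06 + 0.01 + 0.10 = 0.25.
P(Genotype=AA, Phenotype=P2) − P(Genotype=AA)P(Phenotype=P2) = 0.08 − 0.27×0.25 = 0.013.

0.013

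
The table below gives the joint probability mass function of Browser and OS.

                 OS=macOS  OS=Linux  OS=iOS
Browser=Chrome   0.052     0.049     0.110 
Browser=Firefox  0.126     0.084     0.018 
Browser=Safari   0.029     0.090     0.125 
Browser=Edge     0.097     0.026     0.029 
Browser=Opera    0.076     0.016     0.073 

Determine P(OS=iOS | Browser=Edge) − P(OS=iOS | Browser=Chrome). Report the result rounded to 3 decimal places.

-0.331

P(Browser=Edge) = 0.097 + 0.026 + 0.029 = 0.152; P(OS=iOS | Browser=Edge) = 0.029/0.152 = 0.1908.
P(Browser=Chrome) = 0.052 + 0.049 + 0.110 = 0.211; P(OS=iOS | Browser=Chrome) = 0.110/0.211 = 0.5213.
Difference = -0.331.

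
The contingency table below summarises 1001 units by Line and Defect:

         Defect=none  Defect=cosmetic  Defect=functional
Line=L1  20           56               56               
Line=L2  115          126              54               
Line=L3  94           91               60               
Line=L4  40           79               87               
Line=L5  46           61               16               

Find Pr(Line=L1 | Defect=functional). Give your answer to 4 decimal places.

0.2051

Total with Defect=functional: 56 + 54 + 60 + 87 + 16 = 273.
P(Line=L1 | Defect=functional) = 56/273 = 0.2051.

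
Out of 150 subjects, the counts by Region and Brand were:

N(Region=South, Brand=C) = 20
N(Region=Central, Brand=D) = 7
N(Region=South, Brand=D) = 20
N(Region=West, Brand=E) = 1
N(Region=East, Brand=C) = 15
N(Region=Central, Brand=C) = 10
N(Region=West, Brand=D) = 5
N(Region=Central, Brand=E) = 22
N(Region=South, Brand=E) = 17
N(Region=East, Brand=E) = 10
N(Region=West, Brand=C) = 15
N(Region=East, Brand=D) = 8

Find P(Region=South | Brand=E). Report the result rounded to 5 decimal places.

0.34000

Total with Brand=E: 17 + 10 + 1 + 22 = 50.
P(Region=South | Brand=E) = 17/50 = 0.34000.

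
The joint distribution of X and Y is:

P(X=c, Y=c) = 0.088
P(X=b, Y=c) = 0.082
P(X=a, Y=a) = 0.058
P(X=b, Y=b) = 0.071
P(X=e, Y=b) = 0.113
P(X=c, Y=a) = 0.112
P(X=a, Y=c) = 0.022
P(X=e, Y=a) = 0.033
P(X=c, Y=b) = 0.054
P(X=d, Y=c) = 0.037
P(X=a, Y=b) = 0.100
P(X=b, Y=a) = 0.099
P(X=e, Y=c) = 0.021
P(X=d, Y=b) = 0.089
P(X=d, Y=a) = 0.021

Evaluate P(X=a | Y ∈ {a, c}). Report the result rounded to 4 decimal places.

P(Y=a) = 0.058 + 0.099 + 0.112 + 0.021 + 0.033 = 0.323.
P(Y=c) = 0.022 + 0.082 + 0.088 + 0.037 + 0.021 = 0.250.
P(Y ∈ {a, c}) = 0.323 + 0.250 = 0.573; P(X=a, Y ∈ {a, c}) = 0.058 + 0.022 = 0.080.
P(X=a | Y ∈ {a, c}) = 0.080/0.573 = 0.1396.

0.1396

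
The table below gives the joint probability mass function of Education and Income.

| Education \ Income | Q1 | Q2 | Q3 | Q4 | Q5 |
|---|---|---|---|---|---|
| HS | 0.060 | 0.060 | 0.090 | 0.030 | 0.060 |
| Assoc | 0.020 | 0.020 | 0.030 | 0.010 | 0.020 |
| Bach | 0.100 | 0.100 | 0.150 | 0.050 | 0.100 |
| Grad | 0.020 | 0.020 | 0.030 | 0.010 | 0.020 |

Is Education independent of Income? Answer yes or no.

yes

Every cell satisfies P(Education,Income) = P(Education)·P(Income). For instance P(Education=Bach) = 0.500, P(Income=Q1) = 0.200, and 0.500×0.200 = 0.100 matches the joint entry. So Education and Income are independent.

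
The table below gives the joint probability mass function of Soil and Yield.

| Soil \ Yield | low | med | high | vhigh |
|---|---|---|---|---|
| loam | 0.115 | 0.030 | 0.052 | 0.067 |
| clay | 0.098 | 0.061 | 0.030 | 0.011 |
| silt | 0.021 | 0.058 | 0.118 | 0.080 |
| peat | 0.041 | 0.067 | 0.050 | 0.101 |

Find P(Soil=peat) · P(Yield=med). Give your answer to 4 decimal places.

P(Soil=peat) = 0.041 + 0.067 + 0.050 + 0.101 = 0.259.
P(Yield=med) = 0.030 + 0.061 + 0.058 + 0.067 = 0.216.
Product: 0.259 × 0.216 = 0.0559.

0.0559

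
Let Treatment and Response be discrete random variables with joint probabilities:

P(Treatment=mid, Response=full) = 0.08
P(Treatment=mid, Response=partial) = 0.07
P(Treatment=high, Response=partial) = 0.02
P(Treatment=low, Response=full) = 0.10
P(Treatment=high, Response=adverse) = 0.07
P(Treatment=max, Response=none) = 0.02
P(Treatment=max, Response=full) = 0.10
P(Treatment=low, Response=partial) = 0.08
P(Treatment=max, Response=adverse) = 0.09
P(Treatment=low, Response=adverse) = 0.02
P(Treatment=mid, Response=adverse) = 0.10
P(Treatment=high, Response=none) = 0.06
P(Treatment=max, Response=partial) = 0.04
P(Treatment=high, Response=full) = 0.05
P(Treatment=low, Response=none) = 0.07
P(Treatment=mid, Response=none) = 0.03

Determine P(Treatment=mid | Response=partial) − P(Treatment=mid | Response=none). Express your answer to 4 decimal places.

P(Response=partial) = 0.08 + 0.07 + 0.02 + 0.04 = 0.21; P(Treatment=mid | Response=partial) = 0.07/0.21 = 0.33333.
P(Response=none) = 0.07 + 0.03 + 0.06 + 0.02 = 0.18; P(Treatment=mid | Response=none) = 0.03/0.18 = 0.16667.
Difference = 0.1667.

0.1667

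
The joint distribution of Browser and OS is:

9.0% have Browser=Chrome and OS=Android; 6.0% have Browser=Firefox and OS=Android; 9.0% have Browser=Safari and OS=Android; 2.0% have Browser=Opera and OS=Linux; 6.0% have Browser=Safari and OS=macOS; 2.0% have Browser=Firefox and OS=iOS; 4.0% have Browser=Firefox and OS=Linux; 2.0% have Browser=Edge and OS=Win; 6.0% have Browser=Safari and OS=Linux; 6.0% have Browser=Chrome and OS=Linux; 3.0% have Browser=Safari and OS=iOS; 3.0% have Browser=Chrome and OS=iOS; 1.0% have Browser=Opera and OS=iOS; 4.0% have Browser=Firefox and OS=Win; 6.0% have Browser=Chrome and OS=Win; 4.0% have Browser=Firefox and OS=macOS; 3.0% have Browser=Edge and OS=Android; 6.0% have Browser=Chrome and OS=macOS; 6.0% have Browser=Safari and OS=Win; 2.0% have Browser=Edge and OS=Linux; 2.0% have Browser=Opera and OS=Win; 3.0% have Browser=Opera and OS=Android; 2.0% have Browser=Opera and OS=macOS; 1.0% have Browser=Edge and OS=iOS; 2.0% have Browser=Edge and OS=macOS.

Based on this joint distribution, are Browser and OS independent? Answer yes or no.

yes

Every cell satisfies P(Browser,OS) = P(Browser)·P(OS). For instance P(Browser=Firefox) = 0.200, P(OS=Android) = 0.300, and 0.200×0.300 = 0.060 matches the joint entry. So Browser and OS are independent.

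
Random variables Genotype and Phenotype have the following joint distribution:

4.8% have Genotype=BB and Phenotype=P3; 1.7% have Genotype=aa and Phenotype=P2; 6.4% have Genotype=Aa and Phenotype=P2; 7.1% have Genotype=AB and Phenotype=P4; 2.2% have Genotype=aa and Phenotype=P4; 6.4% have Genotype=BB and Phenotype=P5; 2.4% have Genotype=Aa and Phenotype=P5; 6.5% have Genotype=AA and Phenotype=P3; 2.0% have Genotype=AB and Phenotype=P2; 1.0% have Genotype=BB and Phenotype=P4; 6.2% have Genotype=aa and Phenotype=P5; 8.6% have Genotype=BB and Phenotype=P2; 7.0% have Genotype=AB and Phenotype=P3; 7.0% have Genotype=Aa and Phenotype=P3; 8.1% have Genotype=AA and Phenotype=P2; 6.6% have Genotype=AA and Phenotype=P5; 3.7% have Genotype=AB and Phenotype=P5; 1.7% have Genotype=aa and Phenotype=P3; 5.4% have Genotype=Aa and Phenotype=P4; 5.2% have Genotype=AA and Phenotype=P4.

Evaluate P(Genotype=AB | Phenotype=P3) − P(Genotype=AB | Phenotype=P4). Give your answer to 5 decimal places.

-0.08045

P(Phenotype=P3) = 0.065 + 0.070 + 0.017 + 0.070 + 0.048 = 0.270; P(Genotype=AB | Phenotype=P3) = 0.070/0.270 = 0.259259.
P(Phenotype=P4) = 0.052 + 0.054 + 0.022 + 0.071 + 0.010 = 0.209; P(Genotype=AB | Phenotype=P4) = 0.071/0.209 = 0.339713.
Difference = -0.08045.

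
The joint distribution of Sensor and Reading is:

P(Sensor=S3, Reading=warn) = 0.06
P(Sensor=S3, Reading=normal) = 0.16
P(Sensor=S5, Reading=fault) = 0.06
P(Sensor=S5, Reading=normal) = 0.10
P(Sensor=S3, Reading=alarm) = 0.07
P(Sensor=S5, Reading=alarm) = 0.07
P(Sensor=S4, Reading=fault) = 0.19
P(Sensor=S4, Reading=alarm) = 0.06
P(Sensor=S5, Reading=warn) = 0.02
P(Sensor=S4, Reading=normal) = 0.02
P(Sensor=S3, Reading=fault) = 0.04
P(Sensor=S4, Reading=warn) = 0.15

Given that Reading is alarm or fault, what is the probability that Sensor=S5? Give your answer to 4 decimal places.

P(Reading=alarm) = 0.07 + 0.06 + 0.07 = 0.20.
P(Reading=fault) = 0.04 + 0.19 + 0.06 = 0.29.
P(Reading ∈ {alarm, fault}) = 0.20 + 0.29 = 0.49; P(Sensor=S5, Reading ∈ {alarm, fault}) = 0.07 + 0.06 = 0.13.
P(Sensor=S5 | Reading ∈ {alarm, fault}) = 0.13/0.49 = 0.2653.

0.2653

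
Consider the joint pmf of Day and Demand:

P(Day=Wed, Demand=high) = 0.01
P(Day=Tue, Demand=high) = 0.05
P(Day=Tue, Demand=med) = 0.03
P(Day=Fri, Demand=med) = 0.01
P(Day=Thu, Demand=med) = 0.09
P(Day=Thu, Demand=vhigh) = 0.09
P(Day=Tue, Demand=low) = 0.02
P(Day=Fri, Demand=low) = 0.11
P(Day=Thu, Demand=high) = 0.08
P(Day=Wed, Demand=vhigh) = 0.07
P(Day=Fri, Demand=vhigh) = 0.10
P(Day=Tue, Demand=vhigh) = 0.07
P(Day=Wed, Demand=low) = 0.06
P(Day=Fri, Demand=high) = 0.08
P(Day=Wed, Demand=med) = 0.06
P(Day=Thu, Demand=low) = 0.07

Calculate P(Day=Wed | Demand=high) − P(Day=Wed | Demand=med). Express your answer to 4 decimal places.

-0.2703

P(Demand=high) = 0.05 + 0.01 + 0.08 + 0.08 = 0.22; P(Day=Wed | Demand=high) = 0.01/0.22 = 0.04545.
P(Demand=med) = 0.03 + 0.06 + 0.09 + 0.01 = 0.19; P(Day=Wed | Demand=med) = 0.06/0.19 = 0.31579.
Difference = -0.2703.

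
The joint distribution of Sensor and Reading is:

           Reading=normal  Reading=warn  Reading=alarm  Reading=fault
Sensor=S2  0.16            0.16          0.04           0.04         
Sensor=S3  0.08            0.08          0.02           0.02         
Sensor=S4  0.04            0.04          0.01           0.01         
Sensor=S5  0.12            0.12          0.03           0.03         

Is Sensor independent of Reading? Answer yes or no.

yes

Every cell satisfies P(Sensor,Reading) = P(Sensor)·P(Reading). For instance P(Sensor=S2) = 0.40, P(Reading=alarm) = 0.10, and 0.40×0.10 = 0.04 matches the joint entry. So Sensor and Reading are independent.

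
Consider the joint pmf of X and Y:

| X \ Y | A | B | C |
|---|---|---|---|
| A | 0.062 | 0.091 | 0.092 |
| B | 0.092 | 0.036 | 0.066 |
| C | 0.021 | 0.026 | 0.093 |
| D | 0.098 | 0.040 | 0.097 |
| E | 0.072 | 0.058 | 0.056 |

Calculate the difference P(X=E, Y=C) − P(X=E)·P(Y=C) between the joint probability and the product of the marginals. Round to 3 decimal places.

P(X=E) = 0.072 + 0.058 + 0.056 = 0.186.
P(Y=C) = 0.092 + 0.066 + 0.093 + 0.097 + 0.056 = 0.404.
P(X=E, Y=C) − P(X=E)P(Y=C) = 0.056 − 0.186×0.404 = -0.019.

-0.019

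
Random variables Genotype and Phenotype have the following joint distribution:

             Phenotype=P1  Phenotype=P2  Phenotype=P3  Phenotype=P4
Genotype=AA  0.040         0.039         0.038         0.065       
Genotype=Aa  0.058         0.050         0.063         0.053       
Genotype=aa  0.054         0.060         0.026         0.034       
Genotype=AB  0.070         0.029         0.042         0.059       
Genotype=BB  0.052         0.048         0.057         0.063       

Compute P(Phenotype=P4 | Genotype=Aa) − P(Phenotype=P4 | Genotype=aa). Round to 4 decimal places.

P(Genotype=Aa) = 0.058 + 0.050 + 0.063 + 0.053 = 0.224; P(Phenotype=P4 | Genotype=Aa) = 0.053/0.224 = 0.23661.
P(Genotype=aa) = 0.054 + 0.060 + 0.026 + 0.034 = 0.174; P(Phenotype=P4 | Genotype=aa) = 0.034/0.174 = 0.19540.
Difference = 0.0412.

0.0412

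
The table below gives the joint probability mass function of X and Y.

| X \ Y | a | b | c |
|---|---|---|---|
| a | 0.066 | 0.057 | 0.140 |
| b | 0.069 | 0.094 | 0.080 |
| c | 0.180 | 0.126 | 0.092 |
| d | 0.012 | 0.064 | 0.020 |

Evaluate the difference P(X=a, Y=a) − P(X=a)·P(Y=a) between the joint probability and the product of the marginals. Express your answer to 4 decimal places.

-0.0200

P(X=a) = 0.066 + 0.057 + 0.140 = 0.263.
P(Y=a) = 0.066 + 0.069 + 0.180 + 0.012 = 0.327.
P(X=a, Y=a) − P(X=a)P(Y=a) = 0.066 − 0.263×0.327 = -0.0200.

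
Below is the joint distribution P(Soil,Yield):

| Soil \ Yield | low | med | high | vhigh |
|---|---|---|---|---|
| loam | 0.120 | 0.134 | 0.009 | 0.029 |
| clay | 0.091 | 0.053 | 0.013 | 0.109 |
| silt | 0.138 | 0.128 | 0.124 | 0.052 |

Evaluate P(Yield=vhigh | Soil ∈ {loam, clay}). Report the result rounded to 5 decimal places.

0.24731

P(Soil=loam) = 0.120 + 0.134 + 0.009 + 0.029 = 0.292.
P(Soil=clay) = 0.091 + 0.053 + 0.013 + 0.109 = 0.266.
P(Soil ∈ {loam, clay}) = 0.292 + 0.266 = 0.558; P(Yield=vhigh, Soil ∈ {loam, clay}) = 0.029 + 0.109 = 0.138.
P(Yield=vhigh | Soil ∈ {loam, clay}) = 0.138/0.558 = 0.24731.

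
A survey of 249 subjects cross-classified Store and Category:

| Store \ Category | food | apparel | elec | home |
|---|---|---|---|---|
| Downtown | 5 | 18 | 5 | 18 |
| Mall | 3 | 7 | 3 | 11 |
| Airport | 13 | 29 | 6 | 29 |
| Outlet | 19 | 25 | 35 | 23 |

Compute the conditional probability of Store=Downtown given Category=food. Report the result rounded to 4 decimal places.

0.1250

Total with Category=food: 5 + 3 + 13 + 19 = 40.
P(Store=Downtown | Category=food) = 5/40 = 0.1250.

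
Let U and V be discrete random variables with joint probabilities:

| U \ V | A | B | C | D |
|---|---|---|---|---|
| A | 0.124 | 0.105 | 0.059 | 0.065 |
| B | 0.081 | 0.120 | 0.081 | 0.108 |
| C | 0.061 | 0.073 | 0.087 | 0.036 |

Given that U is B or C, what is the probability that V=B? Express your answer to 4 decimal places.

0.2983

P(U=B) = 0.081 + 0.120 + 0.081 + 0.108 = 0.390.
P(U=C) = 0.061 + 0.073 + 0.087 + 0.036 = 0.257.
P(U ∈ {B, C}) = 0.390 + 0.257 = 0.647; P(V=B, U ∈ {B, C}) = 0.120 + 0.073 = 0.193.
P(V=B | U ∈ {B, C}) = 0.193/0.647 = 0.2983.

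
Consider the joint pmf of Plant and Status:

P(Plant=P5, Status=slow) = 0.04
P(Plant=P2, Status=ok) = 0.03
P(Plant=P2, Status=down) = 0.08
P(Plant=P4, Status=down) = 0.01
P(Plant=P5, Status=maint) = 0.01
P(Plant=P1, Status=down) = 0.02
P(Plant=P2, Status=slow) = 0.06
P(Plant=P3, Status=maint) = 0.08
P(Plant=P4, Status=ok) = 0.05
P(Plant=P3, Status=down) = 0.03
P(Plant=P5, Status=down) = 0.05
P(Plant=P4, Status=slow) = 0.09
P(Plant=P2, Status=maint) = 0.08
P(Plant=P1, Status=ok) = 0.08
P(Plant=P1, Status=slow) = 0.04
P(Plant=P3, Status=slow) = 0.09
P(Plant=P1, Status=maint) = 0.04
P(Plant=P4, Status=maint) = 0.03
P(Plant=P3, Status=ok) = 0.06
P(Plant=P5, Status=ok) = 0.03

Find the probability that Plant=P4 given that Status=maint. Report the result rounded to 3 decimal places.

0.125

P(Status=maint) = 0.04 + 0.08 + 0.08 + 0.03 + 0.01 = 0.24.
P(Plant=P4 | Status=maint) = 0.03/0.24 = 0.125.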